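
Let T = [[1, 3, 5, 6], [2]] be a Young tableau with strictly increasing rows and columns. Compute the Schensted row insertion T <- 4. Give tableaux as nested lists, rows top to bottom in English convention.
In row 1, 4 replaces 5 (the leftmost entry greater than 4); 5 is bumped to row 2. 5 is appended to row 2. The new tableau is [[1, 3, 4, 6], [2, 5]].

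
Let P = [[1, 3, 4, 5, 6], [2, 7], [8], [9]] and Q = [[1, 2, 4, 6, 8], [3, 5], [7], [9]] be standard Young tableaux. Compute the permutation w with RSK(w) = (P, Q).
2 3 1 9 4 8 5 7 6

Reverse the RSK construction: for i from n down to 1, find the cell of Q containing i, remove the entry at that cell from P, and reverse-bump it up through P; the value ejected from row 1 is w(i).

Step i=9: Q has 9 at row 4, column 1; remove 9 from row 4 of P and reverse-bump: 9 enters row 3 and ejects 8; 8 enters row 2 and ejects 7; 7 enters row 1 and ejects 6. So w(9) = 6. P is now [[1, 3, 4, 5, 7], [2, 8], [9]].
Step i=8: Q has 8 at row 1, column 5; remove that cell from P, ejecting 7. So w(8) = 7. P is now [[1, 3, 4, 5], [2, 8], [9]].
Step i=7: Q has 7 at row 3, column 1; remove 9 from row 3 of P and reverse-bump: 9 enters row 2 and ejects 8; 8 enters row 1 and ejects 5. So w(7) = 5. P is now [[1, 3, 4, 8], [2, 9]].
Step i=6: Q has 6 at row 1, column 4; remove that cell from P, ejecting 8. So w(6) = 8. P is now [[1, 3, 4], [2, 9]].
Step i=5: Q has 5 at row 2, column 2; remove 9 from row 2 of P and reverse-bump: 9 enters row 1 and ejects 4. So w(5) = 4. P is now [[1, 3, 9], [2]].
Step i=4: Q has 4 at row 1, column 3; remove that cell from P, ejecting 9. So w(4) = 9. P is now [[1, 3], [2]].
Step i=3: Q has 3 at row 2, column 1; remove 2 from row 2 of P and reverse-bump: 2 enters row 1 and ejects 1. So w(3) = 1. P is now [[2, 3]].
Step i=2: Q has 2 at row 1, column 2; remove that cell from P, ejecting 3. So w(2) = 3. P is now [[2]].
Step i=1: Q has 1 at row 1, column 1; remove that cell from P, ejecting 2. So w(1) = 2. P is now [].

So w = 2 3 1 9 4 8 5 7 6.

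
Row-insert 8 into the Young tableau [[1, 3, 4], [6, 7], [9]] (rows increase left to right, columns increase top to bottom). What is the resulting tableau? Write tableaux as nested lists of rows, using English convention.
[[1, 3, 4, 8], [6, 7], [9]]

8 is larger than every entry of row 1, so it is appended to row 1. The new tableau is [[1, 3, 4, 8], [6, 7], [9]].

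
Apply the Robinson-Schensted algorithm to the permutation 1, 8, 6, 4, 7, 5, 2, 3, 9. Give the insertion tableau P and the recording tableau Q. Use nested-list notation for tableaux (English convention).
P = [[1, 2, 3, 9], [4, 5], [6, 7], [8]], Q = [[1, 2, 5, 9], [3, 6], [4, 8], [7]]

Insert each entry of the permutation into P by Schensted row insertion, recording in Q the position of each new cell.

Insert 1: appended to row 1. P = [[1]].
Insert 8: appended to row 1. P = [[1, 8]].
Insert 6: 6 bumps 8 from row 1; 8 starts row 2. P = [[1, 6], [8]].
Insert 4: 4 bumps 6 from row 1; 6 bumps 8 from row 2; 8 starts row 3. P = [[1, 4], [6], [8]].
Insert 7: appended to row 1. P = [[1, 4, 7], [6], [8]].
Insert 5: 5 bumps 7 from row 1; 7 appends to row 2. P = [[1, 4, 5], [6, 7], [8]].
Insert 2: 2 bumps 4 from row 1; 4 bumps 6 from row 2; 6 bumps 8 from row 3; 8 starts row 4. P = [[1, 2, 5], [4, 7], [6], [8]].
Insert 3: 3 bumps 5 from row 1; 5 bumps 7 from row 2; 7 appends to row 3. P = [[1, 2, 3], [4, 5], [6, 7], [8]].
Insert 9: appended to row 1. P = [[1, 2, 3, 9], [4, 5], [6, 7], [8]].

So P = [[1, 2, 3, 9], [4, 5], [6, 7], [8]], Q = [[1, 2, 5, 9], [3, 6], [4, 8], [7]].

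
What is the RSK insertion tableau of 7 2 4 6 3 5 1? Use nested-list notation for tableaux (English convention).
P = [[1, 3, 5], [2, 6], [4], [7]]

Insert 7: appended to row 1. P = [[7]].
Insert 2: 2 bumps 7 from row 1; 7 starts row 2. P = [[2], [7]].
Insert 4: appended to row 1. P = [[2, 4], [7]].
Insert 6: appended to row 1. P = [[2, 4, 6], [7]].
Insert 3: 3 bumps 4 from row 1; 4 bumps 7 from row 2; 7 starts row 3. P = [[2, 3, 6], [4], [7]].
Insert 5: 5 bumps 6 from row 1; 6 appends to row 2. P = [[2, 3, 5], [4, 6], [7]].
Insert 1: 1 bumps 2 from row 1; 2 bumps 4 from row 2; 4 bumps 7 from row 3; 7 starts row 4. P = [[1, 3, 5], [2, 6], [4], [7]].

So P = [[1, 3, 5], [2, 6], [4], [7]].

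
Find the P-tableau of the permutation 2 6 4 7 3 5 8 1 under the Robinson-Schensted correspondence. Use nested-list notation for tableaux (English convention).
After inserting 2: P = [[2]].
After inserting 6: P = [[2, 6]].
After inserting 4: P = [[2, 4], [6]].
After inserting 7: P = [[2, 4, 7], [6]].
After inserting 3: P = [[2, 3, 7], [4], [6]].
After inserting 5: P = [[2, 3, 5], [4, 7], [6]].
After inserting 8: P = [[2, 3, 5, 8], [4, 7], [6]].
After inserting 1: P = [[1, 3, 5, 8], [2, 7], [4], [6]].

So P = [[1, 3, 5, 8], [2, 7], [4], [6]].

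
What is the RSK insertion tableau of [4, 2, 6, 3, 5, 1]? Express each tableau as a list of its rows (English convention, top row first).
P = [[1, 3, 5], [2, 6], [4]]

Insert 4: appended to row 1. P = [[4]].
Insert 2: 2 bumps 4 from row 1; 4 starts row 2. P = [[2], [4]].
Insert 6: appended to row 1. P = [[2, 6], [4]].
Insert 3: 3 bumps 6 from row 1; 6 appends to row 2. P = [[2, 3], [4, 6]].
Insert 5: appended to row 1. P = [[2, 3, 5], [4, 6]].
Insert 1: 1 bumps 2 from row 1; 2 bumps 4 from row 2; 4 starts row 3. P = [[1, 3, 5], [2, 6], [4]].

So P = [[1, 3, 5], [2, 6], [4]].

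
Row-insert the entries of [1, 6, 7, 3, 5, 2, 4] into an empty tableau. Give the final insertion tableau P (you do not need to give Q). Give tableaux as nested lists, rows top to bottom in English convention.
P = [[1, 2, 4], [3, 5], [6, 7]]

Insert 1: appended to row 1. P = [[1]].
Insert 6: appended to row 1. P = [[1, 6]].
Insert 7: appended to row 1. P = [[1, 6, 7]].
Insert 3: 3 bumps 6 from row 1; 6 starts row 2. P = [[1, 3, 7], [6]].
Insert 5: 5 bumps 7 from row 1; 7 appends to row 2. P = [[1, 3, 5], [6, 7]].
Insert 2: 2 bumps 3 from row 1; 3 bumps 6 from row 2; 6 starts row 3. P = [[1, 2, 5], [3, 7], [6]].
Insert 4: 4 bumps 5 from row 1; 5 bumps 7 from row 2; 7 appends to row 3. P = [[1, 2, 4], [3, 5], [6, 7]].

So P = [[1, 2, 4], [3, 5], [6, 7]].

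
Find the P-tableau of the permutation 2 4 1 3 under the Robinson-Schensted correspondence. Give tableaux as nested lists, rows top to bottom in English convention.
Insert 2: appended to row 1. P = [[2]].
Insert 4: appended to row 1. P = [[2, 4]].
Insert 1: 1 bumps 2 from row 1; 2 starts row 2. P = [[1, 4], [2]].
Insert 3: 3 bumps 4 from row 1; 4 appends to row 2. P = [[1, 3], [2, 4]].

So P = [[1, 3], [2, 4]].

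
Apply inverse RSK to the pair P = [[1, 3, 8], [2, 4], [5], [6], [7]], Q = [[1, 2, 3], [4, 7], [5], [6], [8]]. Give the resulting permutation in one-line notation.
Reverse the RSK construction: for i from n down to 1, find the cell of Q containing i, remove the entry at that cell from P, and reverse-bump it up through P; the value ejected from row 1 is w(i).

Step i=8: Q has 8 at row 5, column 1; remove 7 from row 5 of P and reverse-bump: 7 enters row 4 and ejects 6; 6 enters row 3 and ejects 5; 5 enters row 2 and ejects 4; 4 enters row 1 and ejects 3. So w(8) = 3. P is now [[1, 4, 8], [2, 5], [6], [7]].
Step i=7: Q has 7 at row 2, column 2; remove 5 from row 2 of P and reverse-bump: 5 enters row 1 and ejects 4. So w(7) = 4. P is now [[1, 5, 8], [2], [6], [7]].
Step i=6: Q has 6 at row 4, column 1; remove 7 from row 4 of P and reverse-bump: 7 enters row 3 and ejects 6; 6 enters row 2 and ejects 2; 2 enters row 1 and ejects 1. So w(6) = 1. P is now [[2, 5, 8], [6], [7]].
Step i=5: Q has 5 at row 3, column 1; remove 7 from row 3 of P and reverse-bump: 7 enters row 2 and ejects 6; 6 enters row 1 and ejects 5. So w(5) = 5. P is now [[2, 6, 8], [7]].
Step i=4: Q has 4 at row 2, column 1; remove 7 from row 2 of P and reverse-bump: 7 enters row 1 and ejects 6. So w(4) = 6. P is now [[2, 7, 8]].
Step i=3: Q has 3 at row 1, column 3; remove that cell from P, ejecting 8. So w(3) = 8. P is now [[2, 7]].
Step i=2: Q has 2 at row 1, column 2; remove that cell from P, ejecting 7. So w(2) = 7. P is now [[2]].
Step i=1: Q has 1 at row 1, column 1; remove that cell from P, ejecting 2. So w(1) = 2. P is now [].

So w = 2 7 8 6 5 1 4 3.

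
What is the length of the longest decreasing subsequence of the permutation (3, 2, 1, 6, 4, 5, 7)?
3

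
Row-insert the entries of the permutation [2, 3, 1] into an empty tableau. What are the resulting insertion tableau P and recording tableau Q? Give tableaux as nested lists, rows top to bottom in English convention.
Insert each entry of the permutation into P by Schensted row insertion, recording in Q the position of each new cell.

Insert 2: appended to row 1. P = [[2]], Q = [[1]].
Insert 3: appended to row 1. P = [[2, 3]], Q = [[1, 2]].
Insert 1: 1 bumps 2 from row 1; 2 starts row 2. P = [[1, 3], [2]], Q = [[1, 2], [3]].

So P = [[1, 3], [2]], Q = [[1, 2], [3]].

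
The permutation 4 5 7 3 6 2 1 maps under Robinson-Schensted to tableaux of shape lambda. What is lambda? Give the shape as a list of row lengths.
Row-insert each entry into an empty tableau.

After inserting 4: P = [[4]].
After inserting 5: P = [[4, 5]].
After inserting 7: P = [[4, 5, 7]].
After inserting 3: P = [[3, 5, 7], [4]].
After inserting 6: P = [[3, 5, 6], [4, 7]].
After inserting 2: P = [[2, 5, 6], [3, 7], [4]].
After inserting 1: P = [[1, 5, 6], [2, 7], [3], [4]].

The final insertion tableau P = [[1, 5, 6], [2, 7], [3], [4]] has shape [3, 2, 1, 1].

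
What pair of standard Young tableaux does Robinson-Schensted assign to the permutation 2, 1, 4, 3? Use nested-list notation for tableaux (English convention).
P = [[1, 3], [2, 4]], Q = [[1, 3], [2, 4]]

Insert each entry of the permutation into P by Schensted row insertion, recording in Q the position of each new cell.

Insert 2: appended to row 1. P = [[2]].
Insert 1: 1 bumps 2 from row 1; 2 starts row 2. P = [[1], [2]].
Insert 4: appended to row 1. P = [[1, 4], [2]].
Insert 3: 3 bumps 4 from row 1; 4 appends to row 2. P = [[1, 3], [2, 4]].

So P = [[1, 3], [2, 4]], Q = [[1, 3], [2, 4]].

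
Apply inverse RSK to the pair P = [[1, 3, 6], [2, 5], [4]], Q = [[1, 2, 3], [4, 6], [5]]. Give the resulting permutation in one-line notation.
4 5 6 2 1 3

Reverse the RSK construction: for i from n down to 1, find the cell of Q containing i, remove the entry at that cell from P, and reverse-bump it up through P; the value ejected from row 1 is w(i).

Step i=6: Q has 6 at row 2, column 2; remove 5 from row 2 of P and reverse-bump: 5 enters row 1 and ejects 3. So w(6) = 3. P is now [[1, 5, 6], [2], [4]].
Step i=5: Q has 5 at row 3, column 1; remove 4 from row 3 of P and reverse-bump: 4 enters row 2 and ejects 2; 2 enters row 1 and ejects 1. So w(5) = 1. P is now [[2, 5, 6], [4]].
Step i=4: Q has 4 at row 2, column 1; remove 4 from row 2 of P and reverse-bump: 4 enters row 1 and ejects 2. So w(4) = 2. P is now [[4, 5, 6]].
Step i=3: Q has 3 at row 1, column 3; remove that cell from P, ejecting 6. So w(3) = 6. P is now [[4, 5]].
Step i=2: Q has 2 at row 1, column 2; remove that cell from P, ejecting 5. So w(2) = 5. P is now [[4]].
Step i=1: Q has 1 at row 1, column 1; remove that cell from P, ejecting 4. So w(1) = 4. P is now [].

So w = 4 5 6 2 1 3.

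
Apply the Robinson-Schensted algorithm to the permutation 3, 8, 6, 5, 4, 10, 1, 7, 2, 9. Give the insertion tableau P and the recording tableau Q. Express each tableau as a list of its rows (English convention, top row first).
P = [[1, 2, 7, 9], [3, 4], [5, 10], [6], [8]], Q = [[1, 2, 6, 10], [3, 8], [4, 9], [5], [7]]

Insert each entry of the permutation into P by Schensted row insertion, recording in Q the position of each new cell.

Insert 3: appended to row 1. P = [[3]], Q = [[1]].
Insert 8: appended to row 1. P = [[3, 8]], Q = [[1, 2]].
Insert 6: 6 bumps 8 from row 1; 8 starts row 2. P = [[3, 6], [8]], Q = [[1, 2], [3]].
Insert 5: 5 bumps 6 from row 1; 6 bumps 8 from row 2; 8 starts row 3. P = [[3, 5], [6], [8]], Q = [[1, 2], [3], [4]].
Insert 4: 4 bumps 5 from row 1; 5 bumps 6 from row 2; 6 bumps 8 from row 3; 8 starts row 4. P = [[3, 4], [5], [6], [8]], Q = [[1, 2], [3], [4], [5]].
Insert 10: appended to row 1. P = [[3, 4, 10], [5], [6], [8]], Q = [[1, 2, 6], [3], [4], [5]].
Insert 1: 1 bumps 3 from row 1; 3 bumps 5 from row 2; 5 bumps 6 from row 3; 6 bumps 8 from row 4; 8 starts row 5. P = [[1, 4, 10], [3], [5], [6], [8]], Q = [[1, 2, 6], [3], [4], [5], [7]].
Insert 7: 7 bumps 10 from row 1; 10 appends to row 2. P = [[1, 4, 7], [3, 10], [5], [6], [8]], Q = [[1, 2, 6], [3, 8], [4], [5], [7]].
Insert 2: 2 bumps 4 from row 1; 4 bumps 10 from row 2; 10 appends to row 3. P = [[1, 2, 7], [3, 4], [5, 10], [6], [8]], Q = [[1, 2, 6], [3, 8], [4, 9], [5], [7]].
Insert 9: appended to row 1. P = [[1, 2, 7, 9], [3, 4], [5, 10], [6], [8]], Q = [[1, 2, 6, 10], [3, 8], [4, 9], [5], [7]].

So P = [[1, 2, 7, 9], [3, 4], [5, 10], [6], [8]], Q = [[1, 2, 6, 10], [3, 8], [4, 9], [5], [7]].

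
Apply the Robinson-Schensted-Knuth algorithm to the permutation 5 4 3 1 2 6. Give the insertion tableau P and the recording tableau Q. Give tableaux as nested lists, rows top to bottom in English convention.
Insert each entry of the permutation into P by Schensted row insertion, recording in Q the position of each new cell.

Insert 5: appended to row 1. P = [[5]].
Insert 4: 4 bumps 5 from row 1; 5 starts row 2. P = [[4], [5]].
Insert 3: 3 bumps 4 from row 1; 4 bumps 5 from row 2; 5 starts row 3. P = [[3], [4], [5]].
Insert 1: 1 bumps 3 from row 1; 3 bumps 4 from row 2; 4 bumps 5 from row 3; 5 starts row 4. P = [[1], [3], [4], [5]].
Insert 2: appended to row 1. P = [[1, 2], [3], [4], [5]].
Insert 6: appended to row 1. P = [[1, 2, 6], [3], [4], [5]].

So P = [[1, 2, 6], [3], [4], [5]], Q = [[1, 5, 6], [2], [3], [4]].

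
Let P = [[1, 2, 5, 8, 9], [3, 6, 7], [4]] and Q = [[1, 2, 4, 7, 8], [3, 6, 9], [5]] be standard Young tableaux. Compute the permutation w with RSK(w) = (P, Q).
4 6 3 7 1 2 8 9 5

Reverse the RSK construction: for i from n down to 1, find the cell of Q containing i, remove the entry at that cell from P, and reverse-bump it up through P; the value ejected from row 1 is w(i).

Step i=9: Q has 9 at row 2, column 3; remove 7 from row 2 of P and reverse-bump: 7 enters row 1 and ejects 5. So w(9) = 5. P is now [[1, 2, 7, 8, 9], [3, 6], [4]].
Step i=8: Q has 8 at row 1, column 5; remove that cell from P, ejecting 9. So w(8) = 9. P is now [[1, 2, 7, 8], [3, 6], [4]].
Step i=7: Q has 7 at row 1, column 4; remove that cell from P, ejecting 8. So w(7) = 8. P is now [[1, 2, 7], [3, 6], [4]].
Step i=6: Q has 6 at row 2, column 2; remove 6 from row 2 of P and reverse-bump: 6 enters row 1 and ejects 2. So w(6) = 2. P is now [[1, 6, 7], [3], [4]].
Step i=5: Q has 5 at row 3, column 1; remove 4 from row 3 of P and reverse-bump: 4 enters row 2 and ejects 3; 3 enters row 1 and ejects 1. So w(5) = 1. P is now [[3, 6, 7], [4]].
Step i=4: Q has 4 at row 1, column 3; remove that cell from P, ejecting 7. So w(4) = 7. P is now [[3, 6], [4]].
Step i=3: Q has 3 at row 2, column 1; remove 4 from row 2 of P and reverse-bump: 4 enters row 1 and ejects 3. So w(3) = 3. P is now [[4, 6]].
Step i=2: Q has 2 at row 1, column 2; remove that cell from P, ejecting 6. So w(2) = 6. P is now [[4]].
Step i=1: Q has 1 at row 1, column 1; remove that cell from P, ejecting 4. So w(1) = 4. P is now [].

So w = 4 6 3 7 1 2 8 9 5.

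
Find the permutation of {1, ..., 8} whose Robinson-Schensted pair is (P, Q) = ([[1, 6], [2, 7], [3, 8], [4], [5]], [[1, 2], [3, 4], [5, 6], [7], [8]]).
Reverse the RSK construction: for i from n down to 1, find the cell of Q containing i, remove the entry at that cell from P, and reverse-bump it up through P; the value ejected from row 1 is w(i).

Step i=8: Q has 8 at row 5, column 1; remove 5 from row 5 of P and reverse-bump: 5 enters row 4 and ejects 4; 4 enters row 3 and ejects 3; 3 enters row 2 and ejects 2; 2 enters row 1 and ejects 1. So w(8) = 1. P is now [[2, 6], [3, 7], [4, 8], [5]].
Step i=7: Q has 7 at row 4, column 1; remove 5 from row 4 of P and reverse-bump: 5 enters row 3 and ejects 4; 4 enters row 2 and ejects 3; 3 enters row 1 and ejects 2. So w(7) = 2. P is now [[3, 6], [4, 7], [5, 8]].
Step i=6: Q has 6 at row 3, column 2; remove 8 from row 3 of P and reverse-bump: 8 enters row 2 and ejects 7; 7 enters row 1 and ejects 6. So w(6) = 6. P is now [[3, 7], [4, 8], [5]].
Step i=5: Q has 5 at row 3, column 1; remove 5 from row 3 of P and reverse-bump: 5 enters row 2 and ejects 4; 4 enters row 1 and ejects 3. So w(5) = 3. P is now [[4, 7], [5, 8]].
Step i=4: Q has 4 at row 2, column 2; remove 8 from row 2 of P and reverse-bump: 8 enters row 1 and ejects 7. So w(4) = 7. P is now [[4, 8], [5]].
Step i=3: Q has 3 at row 2, column 1; remove 5 from row 2 of P and reverse-bump: 5 enters row 1 and ejects 4. So w(3) = 4. P is now [[5, 8]].
Step i=2: Q has 2 at row 1, column 2; remove that cell from P, ejecting 8. So w(2) = 8. P is now [[5]].
Step i=1: Q has 1 at row 1, column 1; remove that cell from P, ejecting 5. So w(1) = 5. P is now [].

So w = 5 8 4 7 3 6 2 1.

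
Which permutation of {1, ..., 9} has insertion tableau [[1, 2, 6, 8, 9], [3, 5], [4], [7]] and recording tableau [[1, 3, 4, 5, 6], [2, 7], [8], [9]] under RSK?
4 1 5 7 8 9 6 3 2

Reverse RSK: for i = n, n-1, ..., 1, locate i in Q, remove the corresponding corner cell from P, and reverse-bump its entry up through P; the value ejected from row 1 is w(i).

So w = 4 1 5 7 8 9 6 3 2.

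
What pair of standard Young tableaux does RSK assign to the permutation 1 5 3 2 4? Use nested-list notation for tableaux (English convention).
Insert each entry of the permutation into P by Schensted row insertion, recording in Q the position of each new cell.

Insert 1: appended to row 1. P = [[1]], Q = [[1]].
Insert 5: appended to row 1. P = [[1, 5]], Q = [[1, 2]].
Insert 3: 3 bumps 5 from row 1; 5 starts row 2. P = [[1, 3], [5]], Q = [[1, 2], [3]].
Insert 2: 2 bumps 3 from row 1; 3 bumps 5 from row 2; 5 starts row 3. P = [[1, 2], [3], [5]], Q = [[1, 2], [3], [4]].
Insert 4: appended to row 1. P = [[1, 2, 4], [3], [5]], Q = [[1, 2, 5], [3], [4]].

So P = [[1, 2, 4], [3], [5]], Q = [[1, 2, 5], [3], [4]].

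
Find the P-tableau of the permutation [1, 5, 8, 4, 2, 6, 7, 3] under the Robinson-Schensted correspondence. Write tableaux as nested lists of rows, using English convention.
Insert 1: appended to row 1. P = [[1]].
Insert 5: appended to row 1. P = [[1, 5]].
Insert 8: appended to row 1. P = [[1, 5, 8]].
Insert 4: 4 bumps 5 from row 1; 5 starts row 2. P = [[1, 4, 8], [5]].
Insert 2: 2 bumps 4 from row 1; 4 bumps 5 from row 2; 5 starts row 3. P = [[1, 2, 8], [4], [5]].
Insert 6: 6 bumps 8 from row 1; 8 appends to row 2. P = [[1, 2, 6], [4, 8], [5]].
Insert 7: appended to row 1. P = [[1, 2, 6, 7], [4, 8], [5]].
Insert 3: 3 bumps 6 from row 1; 6 bumps 8 from row 2; 8 appends to row 3. P = [[1, 2, 3, 7], [4, 6], [5, 8]].

So P = [[1, 2, 3, 7], [4, 6], [5, 8]].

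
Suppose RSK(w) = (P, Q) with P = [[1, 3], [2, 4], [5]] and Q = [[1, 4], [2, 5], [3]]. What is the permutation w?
5 2 1 4 3

Reverse RSK: for i = n, n-1, ..., 1, locate i in Q, remove the corresponding corner cell from P, and reverse-bump its entry up through P; the value ejected from row 1 is w(i).

So w = 5 2 1 4 3.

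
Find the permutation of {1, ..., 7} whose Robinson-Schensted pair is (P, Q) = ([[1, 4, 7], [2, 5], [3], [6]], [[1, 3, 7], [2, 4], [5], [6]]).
Reverse the RSK construction: for i from n down to 1, find the cell of Q containing i, remove the entry at that cell from P, and reverse-bump it up through P; the value ejected from row 1 is w(i).

Step i=7: Q has 7 at row 1, column 3; remove that cell from P, ejecting 7. So w(7) = 7. P is now [[1, 4], [2, 5], [3], [6]].
Step i=6: Q has 6 at row 4, column 1; remove 6 from row 4 of P and reverse-bump: 6 enters row 3 and ejects 3; 3 enters row 2 and ejects 2; 2 enters row 1 and ejects 1. So w(6) = 1. P is now [[2, 4], [3, 5], [6]].
Step i=5: Q has 5 at row 3, column 1; remove 6 from row 3 of P and reverse-bump: 6 enters row 2 and ejects 5; 5 enters row 1 and ejects 4. So w(5) = 4. P is now [[2, 5], [3, 6]].
Step i=4: Q has 4 at row 2, column 2; remove 6 from row 2 of P and reverse-bump: 6 enters row 1 and ejects 5. So w(4) = 5. P is now [[2, 6], [3]].
Step i=3: Q has 3 at row 1, column 2; remove that cell from P, ejecting 6. So w(3) = 6. P is now [[2], [3]].
Step i=2: Q has 2 at row 2, column 1; remove 3 from row 2 of P and reverse-bump: 3 enters row 1 and ejects 2. So w(2) = 2. P is now [[3]].
Step i=1: Q has 1 at row 1, column 1; remove that cell from P, ejecting 3. So w(1) = 3. P is now [].

So w = 3 2 6 5 4 1 7.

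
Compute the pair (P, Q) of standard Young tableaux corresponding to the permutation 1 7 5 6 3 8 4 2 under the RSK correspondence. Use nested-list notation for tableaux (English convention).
Insert each entry of the permutation into P by Schensted row insertion, recording in Q the position of each new cell.

Insert 1: appended to row 1. P = [[1]].
Insert 7: appended to row 1. P = [[1, 7]].
Insert 5: 5 bumps 7 from row 1; 7 starts row 2. P = [[1, 5], [7]].
Insert 6: appended to row 1. P = [[1, 5, 6], [7]].
Insert 3: 3 bumps 5 from row 1; 5 bumps 7 from row 2; 7 starts row 3. P = [[1, 3, 6], [5], [7]].
Insert 8: appended to row 1. P = [[1, 3, 6, 8], [5], [7]].
Insert 4: 4 bumps 6 from row 1; 6 appends to row 2. P = [[1, 3, 4, 8], [5, 6], [7]].
Insert 2: 2 bumps 3 from row 1; 3 bumps 5 from row 2; 5 bumps 7 from row 3; 7 starts row 4. P = [[1, 2, 4, 8], [3, 6], [5], [7]].

So P = [[1, 2, 4, 8], [3, 6], [5], [7]], Q = [[1, 2, 4, 6], [3, 7], [5], [8]].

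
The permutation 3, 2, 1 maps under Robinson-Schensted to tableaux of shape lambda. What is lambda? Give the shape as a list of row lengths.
Row-insert each entry into an empty tableau.

After inserting 3: P = [[3]].
After inserting 2: P = [[2], [3]].
After inserting 1: P = [[1], [2], [3]].

The final insertion tableau P = [[1], [2], [3]] has shape [1, 1, 1].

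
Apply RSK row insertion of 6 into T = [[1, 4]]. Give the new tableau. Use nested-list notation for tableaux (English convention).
[[1, 4, 6]]

6 is larger than every entry of row 1, so it is appended to row 1. The new tableau is [[1, 4, 6]].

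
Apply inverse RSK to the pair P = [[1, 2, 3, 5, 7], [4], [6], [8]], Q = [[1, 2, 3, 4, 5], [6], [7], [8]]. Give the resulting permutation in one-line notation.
1 2 4 6 8 7 5 3

Reverse RSK: for i = n, n-1, ..., 1, locate i in Q, remove the corresponding corner cell from P, and reverse-bump its entry up through P; the value ejected from row 1 is w(i).

So w = 1 2 4 6 8 7 5 3.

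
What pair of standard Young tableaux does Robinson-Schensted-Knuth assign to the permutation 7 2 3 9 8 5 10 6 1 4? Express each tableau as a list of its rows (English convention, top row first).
Insert each entry of the permutation into P by Schensted row insertion, recording in Q the position of each new cell.

Insert 7: appended to row 1. P = [[7]].
Insert 2: 2 bumps 7 from row 1; 7 starts row 2. P = [[2], [7]].
Insert 3: appended to row 1. P = [[2, 3], [7]].
Insert 9: appended to row 1. P = [[2, 3, 9], [7]].
Insert 8: 8 bumps 9 from row 1; 9 appends to row 2. P = [[2, 3, 8], [7, 9]].
Insert 5: 5 bumps 8 from row 1; 8 bumps 9 from row 2; 9 starts row 3. P = [[2, 3, 5], [7, 8], [9]].
Insert 10: appended to row 1. P = [[2, 3, 5, 10], [7, 8], [9]].
Insert 6: 6 bumps 10 from row 1; 10 appends to row 2. P = [[2, 3, 5, 6], [7, 8, 10], [9]].
Insert 1: 1 bumps 2 from row 1; 2 bumps 7 from row 2; 7 bumps 9 from row 3; 9 starts row 4. P = [[1, 3, 5, 6], [2, 8, 10], [7], [9]].
Insert 4: 4 bumps 5 from row 1; 5 bumps 8 from row 2; 8 appends to row 3. P = [[1, 3, 4, 6], [2, 5, 10], [7, 8], [9]].

So P = [[1, 3, 4, 6], [2, 5, 10], [7, 8], [9]], Q = [[1, 3, 4, 7], [2, 5, 8], [6, 10], [9]].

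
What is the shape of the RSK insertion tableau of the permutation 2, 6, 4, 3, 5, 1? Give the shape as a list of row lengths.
Row-insert each entry into an empty tableau.

After inserting 2: P = [[2]].
After inserting 6: P = [[2, 6]].
After inserting 4: P = [[2, 4], [6]].
After inserting 3: P = [[2, 3], [4], [6]].
After inserting 5: P = [[2, 3, 5], [4], [6]].
After inserting 1: P = [[1, 3, 5], [2], [4], [6]].

The final insertion tableau P = [[1, 3, 5], [2], [4], [6]] has shape [3, 1, 1, 1].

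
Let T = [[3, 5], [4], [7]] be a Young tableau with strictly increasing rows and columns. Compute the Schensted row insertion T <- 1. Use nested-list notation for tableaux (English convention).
[[1, 5], [3], [4], [7]]

In row 1, 1 replaces 3 (the leftmost entry greater than 1); 3 is bumped to row 2. In row 2, 3 replaces 4 (the leftmost entry greater than 3); 4 is bumped to row 3. In row 3, 4 replaces 7 (the leftmost entry greater than 4); 7 is bumped to row 4. 7 starts a new row 4. The new tableau is [[1, 5], [3], [4], [7]].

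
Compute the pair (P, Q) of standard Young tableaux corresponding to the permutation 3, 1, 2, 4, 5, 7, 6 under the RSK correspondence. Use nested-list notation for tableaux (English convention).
P = [[1, 2, 4, 5, 6], [3, 7]], Q = [[1, 3, 4, 5, 6], [2, 7]]

Insert each entry of the permutation into P by Schensted row insertion, recording in Q the position of each new cell.

Insert 3: appended to row 1. P = [[3]], Q = [[1]].
Insert 1: 1 bumps 3 from row 1; 3 starts row 2. P = [[1], [3]], Q = [[1], [2]].
Insert 2: appended to row 1. P = [[1, 2], [3]], Q = [[1, 3], [2]].
Insert 4: appended to row 1. P = [[1, 2, 4], [3]], Q = [[1, 3, 4], [2]].
Insert 5: appended to row 1. P = [[1, 2, 4, 5], [3]], Q = [[1, 3, 4, 5], [2]].
Insert 7: appended to row 1. P = [[1, 2, 4, 5, 7], [3]], Q = [[1, 3, 4, 5, 6], [2]].
Insert 6: 6 bumps 7 from row 1; 7 appends to row 2. P = [[1, 2, 4, 5, 6], [3, 7]], Q = [[1, 3, 4, 5, 6], [2, 7]].

So P = [[1, 2, 4, 5, 6], [3, 7]], Q = [[1, 3, 4, 5, 6], [2, 7]].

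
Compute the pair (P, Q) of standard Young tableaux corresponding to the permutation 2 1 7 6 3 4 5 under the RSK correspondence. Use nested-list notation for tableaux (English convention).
P = [[1, 3, 4, 5], [2, 6], [7]], Q = [[1, 3, 6, 7], [2, 4], [5]]

Insert each entry of the permutation into P by Schensted row insertion, recording in Q the position of each new cell.

After inserting 2: P = [[2]].
After inserting 1: P = [[1], [2]].
After inserting 7: P = [[1, 7], [2]].
After inserting 6: P = [[1, 6], [2, 7]].
After inserting 3: P = [[1, 3], [2, 6], [7]].
After inserting 4: P = [[1, 3, 4], [2, 6], [7]].
After inserting 5: P = [[1, 3, 4, 5], [2, 6], [7]].

So P = [[1, 3, 4, 5], [2, 6], [7]], Q = [[1, 3, 6, 7], [2, 4], [5]].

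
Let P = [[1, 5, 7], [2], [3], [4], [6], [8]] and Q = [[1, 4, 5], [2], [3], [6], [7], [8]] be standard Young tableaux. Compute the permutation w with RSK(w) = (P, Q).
8 6 4 5 7 3 2 1

Reverse the RSK construction: for i from n down to 1, find the cell of Q containing i, remove the entry at that cell from P, and reverse-bump it up through P; the value ejected from row 1 is w(i).

Step i=8: Q has 8 at row 6, column 1; remove 8 from row 6 of P and reverse-bump: 8 enters row 5 and ejects 6; 6 enters row 4 and ejects 4; 4 enters row 3 and ejects 3; 3 enters row 2 and ejects 2; 2 enters row 1 and ejects 1. So w(8) = 1. P is now [[2, 5, 7], [3], [4], [6], [8]].
Step i=7: Q has 7 at row 5, column 1; remove 8 from row 5 of P and reverse-bump: 8 enters row 4 and ejects 6; 6 enters row 3 and ejects 4; 4 enters row 2 and ejects 3; 3 enters row 1 and ejects 2. So w(7) = 2. P is now [[3, 5, 7], [4], [6], [8]].
Step i=6: Q has 6 at row 4, column 1; remove 8 from row 4 of P and reverse-bump: 8 enters row 3 and ejects 6; 6 enters row 2 and ejects 4; 4 enters row 1 and ejects 3. So w(6) = 3. P is now [[4, 5, 7], [6], [8]].
Step i=5: Q has 5 at row 1, column 3; remove that cell from P, ejecting 7. So w(5) = 7. P is now [[4, 5], [6], [8]].
Step i=4: Q has 4 at row 1, column 2; remove that cell from P, ejecting 5. So w(4) = 5. P is now [[4], [6], [8]].
Step i=3: Q has 3 at row 3, column 1; remove 8 from row 3 of P and reverse-bump: 8 enters row 2 and ejects 6; 6 enters row 1 and ejects 4. So w(3) = 4. P is now [[6], [8]].
Step i=2: Q has 2 at row 2, column 1; remove 8 from row 2 of P and reverse-bump: 8 enters row 1 and ejects 6. So w(2) = 6. P is now [[8]].
Step i=1: Q has 1 at row 1, column 1; remove that cell from P, ejecting 8. So w(1) = 8. P is now [].

So w = 8 6 4 5 7 3 2 1.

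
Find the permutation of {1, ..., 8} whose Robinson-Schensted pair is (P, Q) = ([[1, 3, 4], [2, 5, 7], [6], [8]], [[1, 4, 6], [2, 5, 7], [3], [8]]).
8 2 1 6 3 7 5 4

Reverse the RSK construction: for i from n down to 1, find the cell of Q containing i, remove the entry at that cell from P, and reverse-bump it up through P; the value ejected from row 1 is w(i).

Step i=8: Q has 8 at row 4, column 1; remove 8 from row 4 of P and reverse-bump: 8 enters row 3 and ejects 6; 6 enters row 2 and ejects 5; 5 enters row 1 and ejects 4. So w(8) = 4. P is now [[1, 3, 5], [2, 6, 7], [8]].
Step i=7: Q has 7 at row 2, column 3; remove 7 from row 2 of P and reverse-bump: 7 enters row 1 and ejects 5. So w(7) = 5. P is now [[1, 3, 7], [2, 6], [8]].
Step i=6: Q has 6 at row 1, column 3; remove that cell from P, ejecting 7. So w(6) = 7. P is now [[1, 3], [2, 6], [8]].
Step i=5: Q has 5 at row 2, column 2; remove 6 from row 2 of P and reverse-bump: 6 enters row 1 and ejects 3. So w(5) = 3. P is now [[1, 6], [2], [8]].
Step i=4: Q has 4 at row 1, column 2; remove that cell from P, ejecting 6. So w(4) = 6. P is now [[1], [2], [8]].
Step i=3: Q has 3 at row 3, column 1; remove 8 from row 3 of P and reverse-bump: 8 enters row 2 and ejects 2; 2 enters row 1 and ejects 1. So w(3) = 1. P is now [[2], [8]].
Step i=2: Q has 2 at row 2, column 1; remove 8 from row 2 of P and reverse-bump: 8 enters row 1 and ejects 2. So w(2) = 2. P is now [[8]].
Step i=1: Q has 1 at row 1, column 1; remove that cell from P, ejecting 8. So w(1) = 8. P is now [].

So w = 8 2 1 6 3 7 5 4.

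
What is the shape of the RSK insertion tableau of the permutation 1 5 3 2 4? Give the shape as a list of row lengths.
[3, 1, 1]

Row-insert each entry into an empty tableau.

After inserting 1: P = [[1]].
After inserting 5: P = [[1, 5]].
After inserting 3: P = [[1, 3], [5]].
After inserting 2: P = [[1, 2], [3], [5]].
After inserting 4: P = [[1, 2, 4], [3], [5]].

The final insertion tableau P = [[1, 2, 4], [3], [5]] has shape [3, 1, 1].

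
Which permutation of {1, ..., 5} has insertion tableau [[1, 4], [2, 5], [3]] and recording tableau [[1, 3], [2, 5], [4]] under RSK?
3 2 5 1 4

Reverse the RSK construction: for i from n down to 1, find the cell of Q containing i, remove the entry at that cell from P, and reverse-bump it up through P; the value ejected from row 1 is w(i).

Step i=5: Q has 5 at row 2, column 2; remove 5 from row 2 of P and reverse-bump: 5 enters row 1 and ejects 4. So w(5) = 4. P is now [[1, 5], [2], [3]].
Step i=4: Q has 4 at row 3, column 1; remove 3 from row 3 of P and reverse-bump: 3 enters row 2 and ejects 2; 2 enters row 1 and ejects 1. So w(4) = 1. P is now [[2, 5], [3]].
Step i=3: Q has 3 at row 1, column 2; remove that cell from P, ejecting 5. So w(3) = 5. P is now [[2], [3]].
Step i=2: Q has 2 at row 2, column 1; remove 3 from row 2 of P and reverse-bump: 3 enters row 1 and ejects 2. So w(2) = 2. P is now [[3]].
Step i=1: Q has 1 at row 1, column 1; remove that cell from P, ejecting 3. So w(1) = 3. P is now [].

So w = 3 2 5 1 4.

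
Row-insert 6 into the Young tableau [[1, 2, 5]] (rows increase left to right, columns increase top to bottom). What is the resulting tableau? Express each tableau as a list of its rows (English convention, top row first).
[[1, 2, 5, 6]]

6 is larger than every entry of row 1, so it is appended to row 1. The new tableau is [[1, 2, 5, 6]].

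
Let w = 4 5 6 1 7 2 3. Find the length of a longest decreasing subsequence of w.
2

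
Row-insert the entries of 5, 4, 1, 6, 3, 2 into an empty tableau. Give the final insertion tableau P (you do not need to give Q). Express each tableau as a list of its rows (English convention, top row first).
P = [[1, 2], [3, 6], [4], [5]]

Insert 5: appended to row 1. P = [[5]].
Insert 4: 4 bumps 5 from row 1; 5 starts row 2. P = [[4], [5]].
Insert 1: 1 bumps 4 from row 1; 4 bumps 5 from row 2; 5 starts row 3. P = [[1], [4], [5]].
Insert 6: appended to row 1. P = [[1, 6], [4], [5]].
Insert 3: 3 bumps 6 from row 1; 6 appends to row 2. P = [[1, 3], [4, 6], [5]].
Insert 2: 2 bumps 3 from row 1; 3 bumps 4 from row 2; 4 bumps 5 from row 3; 5 starts row 4. P = [[1, 2], [3, 6], [4], [5]].

So P = [[1, 2], [3, 6], [4], [5]].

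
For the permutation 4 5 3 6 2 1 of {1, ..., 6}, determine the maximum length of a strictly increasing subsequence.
3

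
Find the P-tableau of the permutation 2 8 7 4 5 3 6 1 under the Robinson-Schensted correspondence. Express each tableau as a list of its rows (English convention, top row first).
Insert 2: appended to row 1. P = [[2]].
Insert 8: appended to row 1. P = [[2, 8]].
Insert 7: 7 bumps 8 from row 1; 8 starts row 2. P = [[2, 7], [8]].
Insert 4: 4 bumps 7 from row 1; 7 bumps 8 from row 2; 8 starts row 3. P = [[2, 4], [7], [8]].
Insert 5: appended to row 1. P = [[2, 4, 5], [7], [8]].
Insert 3: 3 bumps 4 from row 1; 4 bumps 7 from row 2; 7 bumps 8 from row 3; 8 starts row 4. P = [[2, 3, 5], [4], [7], [8]].
Insert 6: appended to row 1. P = [[2, 3, 5, 6], [4], [7], [8]].
Insert 1: 1 bumps 2 from row 1; 2 bumps 4 from row 2; 4 bumps 7 from row 3; 7 bumps 8 from row 4; 8 starts row 5. P = [[1, 3, 5, 6], [2], [4], [7], [8]].

So P = [[1, 3, 5, 6], [2], [4], [7], [8]].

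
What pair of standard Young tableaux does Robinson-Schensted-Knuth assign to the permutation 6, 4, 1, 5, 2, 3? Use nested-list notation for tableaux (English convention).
P = [[1, 2, 3], [4, 5], [6]], Q = [[1, 4, 6], [2, 5], [3]]

Insert each entry of the permutation into P by Schensted row insertion, recording in Q the position of each new cell.

Insert 6: appended to row 1. P = [[6]].
Insert 4: 4 bumps 6 from row 1; 6 starts row 2. P = [[4], [6]].
Insert 1: 1 bumps 4 from row 1; 4 bumps 6 from row 2; 6 starts row 3. P = [[1], [4], [6]].
Insert 5: appended to row 1. P = [[1, 5], [4], [6]].
Insert 2: 2 bumps 5 from row 1; 5 appends to row 2. P = [[1, 2], [4, 5], [6]].
Insert 3: appended to row 1. P = [[1, 2, 3], [4, 5], [6]].

So P = [[1, 2, 3], [4, 5], [6]], Q = [[1, 4, 6], [2, 5], [3]].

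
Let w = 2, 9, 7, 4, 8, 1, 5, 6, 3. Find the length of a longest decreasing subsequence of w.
4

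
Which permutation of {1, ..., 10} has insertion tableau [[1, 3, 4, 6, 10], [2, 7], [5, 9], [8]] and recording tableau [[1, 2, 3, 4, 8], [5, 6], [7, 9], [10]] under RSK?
2 3 8 9 5 7 4 10 6 1

Reverse the RSK construction: for i from n down to 1, find the cell of Q containing i, remove the entry at that cell from P, and reverse-bump it up through P; the value ejected from row 1 is w(i).

Step i=10: Q has 10 at row 4, column 1; remove 8 from row 4 of P and reverse-bump: 8 enters row 3 and ejects 5; 5 enters row 2 and ejects 2; 2 enters row 1 and ejects 1. So w(10) = 1. P is now [[2, 3, 4, 6, 10], [5, 7], [8, 9]].
Step i=9: Q has 9 at row 3, column 2; remove 9 from row 3 of P and reverse-bump: 9 enters row 2 and ejects 7; 7 enters row 1 and ejects 6. So w(9) = 6. P is now [[2, 3, 4, 7, 10], [5, 9], [8]].
Step i=8: Q has 8 at row 1, column 5; remove that cell from P, ejecting 10. So w(8) = 10. P is now [[2, 3, 4, 7], [5, 9], [8]].
Step i=7: Q has 7 at row 3, column 1; remove 8 from row 3 of P and reverse-bump: 8 enters row 2 and ejects 5; 5 enters row 1 and ejects 4. So w(7) = 4. P is now [[2, 3, 5, 7], [8, 9]].
Step i=6: Q has 6 at row 2, column 2; remove 9 from row 2 of P and reverse-bump: 9 enters row 1 and ejects 7. So w(6) = 7. P is now [[2, 3, 5, 9], [8]].
Step i=5: Q has 5 at row 2, column 1; remove 8 from row 2 of P and reverse-bump: 8 enters row 1 and ejects 5. So w(5) = 5. P is now [[2, 3, 8, 9]].
Step i=4: Q has 4 at row 1, column 4; remove that cell from P, ejecting 9. So w(4) = 9. P is now [[2, 3, 8]].
Step i=3: Q has 3 at row 1, column 3; remove that cell from P, ejecting 8. So w(3) = 8. P is now [[2, 3]].
Step i=2: Q has 2 at row 1, column 2; remove that cell from P, ejecting 3. So w(2) = 3. P is now [[2]].
Step i=1: Q has 1 at row 1, column 1; remove that cell from P, ejecting 2. So w(1) = 2. P is now [].

So w = 2 3 8 9 5 7 4 10 6 1.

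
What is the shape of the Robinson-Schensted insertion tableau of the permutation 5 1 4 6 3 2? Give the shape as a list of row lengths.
[3, 1, 1, 1]

Row-insert each entry into an empty tableau.

After inserting 5: P = [[5]].
After inserting 1: P = [[1], [5]].
After inserting 4: P = [[1, 4], [5]].
After inserting 6: P = [[1, 4, 6], [5]].
After inserting 3: P = [[1, 3, 6], [4], [5]].
After inserting 2: P = [[1, 2, 6], [3], [4], [5]].

The final insertion tableau P = [[1, 2, 6], [3], [4], [5]] has shape [3, 1, 1, 1].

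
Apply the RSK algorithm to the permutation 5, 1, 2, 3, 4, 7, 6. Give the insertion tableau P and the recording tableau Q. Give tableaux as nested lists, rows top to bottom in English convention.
Insert each entry of the permutation into P by Schensted row insertion, recording in Q the position of each new cell.

Insert 5: appended to row 1. P = [[5]].
Insert 1: 1 bumps 5 from row 1; 5 starts row 2. P = [[1], [5]].
Insert 2: appended to row 1. P = [[1, 2], [5]].
Insert 3: appended to row 1. P = [[1, 2, 3], [5]].
Insert 4: appended to row 1. P = [[1, 2, 3, 4], [5]].
Insert 7: appended to row 1. P = [[1, 2, 3, 4, 7], [5]].
Insert 6: 6 bumps 7 from row 1; 7 appends to row 2. P = [[1, 2, 3, 4, 6], [5, 7]].

So P = [[1, 2, 3, 4, 6], [5, 7]], Q = [[1, 3, 4, 5, 6], [2, 7]].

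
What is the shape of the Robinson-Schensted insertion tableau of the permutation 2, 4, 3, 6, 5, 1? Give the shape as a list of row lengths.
[3, 2, 1]

Row-insert each entry into an empty tableau.

After inserting 2: P = [[2]].
After inserting 4: P = [[2, 4]].
After inserting 3: P = [[2, 3], [4]].
After inserting 6: P = [[2, 3, 6], [4]].
After inserting 5: P = [[2, 3, 5], [4, 6]].
After inserting 1: P = [[1, 3, 5], [2, 6], [4]].

The final insertion tableau P = [[1, 3, 5], [2, 6], [4]] has shape [3, 2, 1].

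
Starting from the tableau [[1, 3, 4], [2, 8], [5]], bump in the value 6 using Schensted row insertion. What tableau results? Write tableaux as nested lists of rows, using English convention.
6 is larger than every entry of row 1, so it is appended to row 1. The new tableau is [[1, 3, 4, 6], [2, 8], [5]].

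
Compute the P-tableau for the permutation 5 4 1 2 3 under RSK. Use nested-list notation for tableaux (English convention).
Insert 5: appended to row 1. P = [[5]].
Insert 4: 4 bumps 5 from row 1; 5 starts row 2. P = [[4], [5]].
Insert 1: 1 bumps 4 from row 1; 4 bumps 5 from row 2; 5 starts row 3. P = [[1], [4], [5]].
Insert 2: appended to row 1. P = [[1, 2], [4], [5]].
Insert 3: appended to row 1. P = [[1, 2, 3], [4], [5]].

So P = [[1, 2, 3], [4], [5]].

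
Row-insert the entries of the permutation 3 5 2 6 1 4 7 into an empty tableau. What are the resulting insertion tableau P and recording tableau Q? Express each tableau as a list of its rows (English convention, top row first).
P = [[1, 4, 6, 7], [2, 5], [3]], Q = [[1, 2, 4, 7], [3, 6], [5]]

Insert each entry of the permutation into P by Schensted row insertion, recording in Q the position of each new cell.

Insert 3: appended to row 1. P = [[3]].
Insert 5: appended to row 1. P = [[3, 5]].
Insert 2: 2 bumps 3 from row 1; 3 starts row 2. P = [[2, 5], [3]].
Insert 6: appended to row 1. P = [[2, 5, 6], [3]].
Insert 1: 1 bumps 2 from row 1; 2 bumps 3 from row 2; 3 starts row 3. P = [[1, 5, 6], [2], [3]].
Insert 4: 4 bumps 5 from row 1; 5 appends to row 2. P = [[1, 4, 6], [2, 5], [3]].
Insert 7: appended to row 1. P = [[1, 4, 6, 7], [2, 5], [3]].

So P = [[1, 4, 6, 7], [2, 5], [3]], Q = [[1, 2, 4, 7], [3, 6], [5]].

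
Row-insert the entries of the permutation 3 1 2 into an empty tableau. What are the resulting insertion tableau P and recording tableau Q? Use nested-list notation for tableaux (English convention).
Insert each entry of the permutation into P by Schensted row insertion, recording in Q the position of each new cell.

Insert 3: appended to row 1. P = [[3]], Q = [[1]].
Insert 1: 1 bumps 3 from row 1; 3 starts row 2. P = [[1], [3]], Q = [[1], [2]].
Insert 2: appended to row 1. P = [[1, 2], [3]], Q = [[1, 3], [2]].

So P = [[1, 2], [3]], Q = [[1, 3], [2]].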